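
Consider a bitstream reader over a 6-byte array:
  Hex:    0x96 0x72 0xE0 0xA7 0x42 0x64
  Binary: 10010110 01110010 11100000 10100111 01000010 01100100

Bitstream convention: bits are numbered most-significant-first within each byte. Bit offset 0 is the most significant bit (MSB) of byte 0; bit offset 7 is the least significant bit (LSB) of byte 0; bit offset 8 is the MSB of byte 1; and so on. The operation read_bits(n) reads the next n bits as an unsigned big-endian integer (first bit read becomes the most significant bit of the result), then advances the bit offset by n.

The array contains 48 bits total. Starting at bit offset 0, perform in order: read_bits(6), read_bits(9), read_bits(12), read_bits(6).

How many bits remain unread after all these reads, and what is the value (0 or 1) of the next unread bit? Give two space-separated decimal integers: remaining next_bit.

Answer: 15 1

Derivation:
Read 1: bits[0:6] width=6 -> value=37 (bin 100101); offset now 6 = byte 0 bit 6; 42 bits remain
Read 2: bits[6:15] width=9 -> value=313 (bin 100111001); offset now 15 = byte 1 bit 7; 33 bits remain
Read 3: bits[15:27] width=12 -> value=1797 (bin 011100000101); offset now 27 = byte 3 bit 3; 21 bits remain
Read 4: bits[27:33] width=6 -> value=14 (bin 001110); offset now 33 = byte 4 bit 1; 15 bits remain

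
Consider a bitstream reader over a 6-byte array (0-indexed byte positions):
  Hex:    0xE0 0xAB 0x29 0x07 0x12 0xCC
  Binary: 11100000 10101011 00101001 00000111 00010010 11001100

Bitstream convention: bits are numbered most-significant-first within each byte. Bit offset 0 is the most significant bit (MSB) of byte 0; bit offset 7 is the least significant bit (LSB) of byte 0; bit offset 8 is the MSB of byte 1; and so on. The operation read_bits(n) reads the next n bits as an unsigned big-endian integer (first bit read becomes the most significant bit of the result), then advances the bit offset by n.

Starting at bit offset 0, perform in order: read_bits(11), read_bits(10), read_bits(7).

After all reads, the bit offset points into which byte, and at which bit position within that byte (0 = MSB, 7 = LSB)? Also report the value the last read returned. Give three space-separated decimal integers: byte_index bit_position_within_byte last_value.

Read 1: bits[0:11] width=11 -> value=1797 (bin 11100000101); offset now 11 = byte 1 bit 3; 37 bits remain
Read 2: bits[11:21] width=10 -> value=357 (bin 0101100101); offset now 21 = byte 2 bit 5; 27 bits remain
Read 3: bits[21:28] width=7 -> value=16 (bin 0010000); offset now 28 = byte 3 bit 4; 20 bits remain

Answer: 3 4 16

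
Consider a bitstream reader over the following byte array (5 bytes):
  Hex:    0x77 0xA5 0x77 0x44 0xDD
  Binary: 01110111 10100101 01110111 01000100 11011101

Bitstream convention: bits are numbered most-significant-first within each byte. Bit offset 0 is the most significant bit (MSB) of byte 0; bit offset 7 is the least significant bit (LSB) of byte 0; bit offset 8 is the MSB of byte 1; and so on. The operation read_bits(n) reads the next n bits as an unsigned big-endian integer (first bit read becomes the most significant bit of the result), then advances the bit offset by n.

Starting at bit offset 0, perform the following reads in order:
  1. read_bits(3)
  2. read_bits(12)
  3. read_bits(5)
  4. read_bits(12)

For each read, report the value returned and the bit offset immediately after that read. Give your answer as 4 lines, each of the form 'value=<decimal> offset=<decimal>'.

Answer: value=3 offset=3
value=3026 offset=15
value=23 offset=20
value=1860 offset=32

Derivation:
Read 1: bits[0:3] width=3 -> value=3 (bin 011); offset now 3 = byte 0 bit 3; 37 bits remain
Read 2: bits[3:15] width=12 -> value=3026 (bin 101111010010); offset now 15 = byte 1 bit 7; 25 bits remain
Read 3: bits[15:20] width=5 -> value=23 (bin 10111); offset now 20 = byte 2 bit 4; 20 bits remain
Read 4: bits[20:32] width=12 -> value=1860 (bin 011101000100); offset now 32 = byte 4 bit 0; 8 bits remain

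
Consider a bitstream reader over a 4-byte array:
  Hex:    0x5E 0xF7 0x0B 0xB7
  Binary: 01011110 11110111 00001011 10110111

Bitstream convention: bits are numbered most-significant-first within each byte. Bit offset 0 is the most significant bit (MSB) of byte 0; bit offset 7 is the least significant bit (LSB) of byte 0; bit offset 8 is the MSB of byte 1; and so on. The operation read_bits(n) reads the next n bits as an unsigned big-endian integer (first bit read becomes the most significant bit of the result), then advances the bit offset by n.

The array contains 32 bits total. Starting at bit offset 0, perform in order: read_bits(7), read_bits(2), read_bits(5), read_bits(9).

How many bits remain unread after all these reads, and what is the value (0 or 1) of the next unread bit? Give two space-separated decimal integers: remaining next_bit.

Read 1: bits[0:7] width=7 -> value=47 (bin 0101111); offset now 7 = byte 0 bit 7; 25 bits remain
Read 2: bits[7:9] width=2 -> value=1 (bin 01); offset now 9 = byte 1 bit 1; 23 bits remain
Read 3: bits[9:14] width=5 -> value=29 (bin 11101); offset now 14 = byte 1 bit 6; 18 bits remain
Read 4: bits[14:23] width=9 -> value=389 (bin 110000101); offset now 23 = byte 2 bit 7; 9 bits remain

Answer: 9 1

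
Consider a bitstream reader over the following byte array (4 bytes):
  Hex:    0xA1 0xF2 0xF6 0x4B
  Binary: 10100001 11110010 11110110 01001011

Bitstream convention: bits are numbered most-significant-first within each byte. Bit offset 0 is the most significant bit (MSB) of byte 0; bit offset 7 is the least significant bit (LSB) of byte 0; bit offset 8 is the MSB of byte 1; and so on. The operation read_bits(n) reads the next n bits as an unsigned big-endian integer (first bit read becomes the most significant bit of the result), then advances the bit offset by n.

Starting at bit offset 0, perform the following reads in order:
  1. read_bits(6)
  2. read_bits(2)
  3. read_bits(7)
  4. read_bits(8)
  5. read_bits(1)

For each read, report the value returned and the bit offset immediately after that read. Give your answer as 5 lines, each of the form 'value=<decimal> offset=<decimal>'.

Read 1: bits[0:6] width=6 -> value=40 (bin 101000); offset now 6 = byte 0 bit 6; 26 bits remain
Read 2: bits[6:8] width=2 -> value=1 (bin 01); offset now 8 = byte 1 bit 0; 24 bits remain
Read 3: bits[8:15] width=7 -> value=121 (bin 1111001); offset now 15 = byte 1 bit 7; 17 bits remain
Read 4: bits[15:23] width=8 -> value=123 (bin 01111011); offset now 23 = byte 2 bit 7; 9 bits remain
Read 5: bits[23:24] width=1 -> value=0 (bin 0); offset now 24 = byte 3 bit 0; 8 bits remain

Answer: value=40 offset=6
value=1 offset=8
value=121 offset=15
value=123 offset=23
value=0 offset=24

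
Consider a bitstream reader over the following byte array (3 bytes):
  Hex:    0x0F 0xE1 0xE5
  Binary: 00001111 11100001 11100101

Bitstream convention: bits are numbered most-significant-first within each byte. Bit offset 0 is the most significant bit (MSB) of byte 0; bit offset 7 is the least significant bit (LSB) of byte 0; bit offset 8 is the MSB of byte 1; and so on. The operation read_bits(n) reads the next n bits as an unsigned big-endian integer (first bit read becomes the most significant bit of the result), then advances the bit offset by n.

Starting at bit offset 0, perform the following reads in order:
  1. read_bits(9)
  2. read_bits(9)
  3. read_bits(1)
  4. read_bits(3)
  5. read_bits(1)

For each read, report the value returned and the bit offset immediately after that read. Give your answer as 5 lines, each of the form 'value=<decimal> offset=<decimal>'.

Answer: value=31 offset=9
value=391 offset=18
value=1 offset=19
value=1 offset=22
value=0 offset=23

Derivation:
Read 1: bits[0:9] width=9 -> value=31 (bin 000011111); offset now 9 = byte 1 bit 1; 15 bits remain
Read 2: bits[9:18] width=9 -> value=391 (bin 110000111); offset now 18 = byte 2 bit 2; 6 bits remain
Read 3: bits[18:19] width=1 -> value=1 (bin 1); offset now 19 = byte 2 bit 3; 5 bits remain
Read 4: bits[19:22] width=3 -> value=1 (bin 001); offset now 22 = byte 2 bit 6; 2 bits remain
Read 5: bits[22:23] width=1 -> value=0 (bin 0); offset now 23 = byte 2 bit 7; 1 bits remain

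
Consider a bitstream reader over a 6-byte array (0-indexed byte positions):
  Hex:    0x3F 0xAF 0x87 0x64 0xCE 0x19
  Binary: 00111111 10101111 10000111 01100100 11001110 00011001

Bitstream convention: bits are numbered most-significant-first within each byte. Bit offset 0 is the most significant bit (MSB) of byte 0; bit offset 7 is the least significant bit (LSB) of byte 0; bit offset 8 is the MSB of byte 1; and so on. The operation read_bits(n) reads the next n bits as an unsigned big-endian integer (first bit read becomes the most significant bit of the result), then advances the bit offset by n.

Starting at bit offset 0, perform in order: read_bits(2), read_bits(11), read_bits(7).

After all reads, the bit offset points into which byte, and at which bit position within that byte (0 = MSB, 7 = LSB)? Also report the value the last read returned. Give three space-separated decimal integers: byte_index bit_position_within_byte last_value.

Read 1: bits[0:2] width=2 -> value=0 (bin 00); offset now 2 = byte 0 bit 2; 46 bits remain
Read 2: bits[2:13] width=11 -> value=2037 (bin 11111110101); offset now 13 = byte 1 bit 5; 35 bits remain
Read 3: bits[13:20] width=7 -> value=120 (bin 1111000); offset now 20 = byte 2 bit 4; 28 bits remain

Answer: 2 4 120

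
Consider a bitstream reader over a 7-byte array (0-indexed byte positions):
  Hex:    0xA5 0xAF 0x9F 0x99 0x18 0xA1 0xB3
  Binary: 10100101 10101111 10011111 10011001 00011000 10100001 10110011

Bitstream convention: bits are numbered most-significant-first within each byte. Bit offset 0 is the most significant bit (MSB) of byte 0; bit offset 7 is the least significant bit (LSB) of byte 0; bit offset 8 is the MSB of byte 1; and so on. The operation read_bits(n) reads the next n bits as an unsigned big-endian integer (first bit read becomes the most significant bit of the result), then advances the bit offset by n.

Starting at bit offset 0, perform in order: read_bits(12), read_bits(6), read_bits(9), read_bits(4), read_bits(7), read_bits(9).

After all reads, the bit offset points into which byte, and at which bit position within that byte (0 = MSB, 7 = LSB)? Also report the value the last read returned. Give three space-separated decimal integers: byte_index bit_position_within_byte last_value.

Read 1: bits[0:12] width=12 -> value=2650 (bin 101001011010); offset now 12 = byte 1 bit 4; 44 bits remain
Read 2: bits[12:18] width=6 -> value=62 (bin 111110); offset now 18 = byte 2 bit 2; 38 bits remain
Read 3: bits[18:27] width=9 -> value=252 (bin 011111100); offset now 27 = byte 3 bit 3; 29 bits remain
Read 4: bits[27:31] width=4 -> value=12 (bin 1100); offset now 31 = byte 3 bit 7; 25 bits remain
Read 5: bits[31:38] width=7 -> value=70 (bin 1000110); offset now 38 = byte 4 bit 6; 18 bits remain
Read 6: bits[38:47] width=9 -> value=80 (bin 001010000); offset now 47 = byte 5 bit 7; 9 bits remain

Answer: 5 7 80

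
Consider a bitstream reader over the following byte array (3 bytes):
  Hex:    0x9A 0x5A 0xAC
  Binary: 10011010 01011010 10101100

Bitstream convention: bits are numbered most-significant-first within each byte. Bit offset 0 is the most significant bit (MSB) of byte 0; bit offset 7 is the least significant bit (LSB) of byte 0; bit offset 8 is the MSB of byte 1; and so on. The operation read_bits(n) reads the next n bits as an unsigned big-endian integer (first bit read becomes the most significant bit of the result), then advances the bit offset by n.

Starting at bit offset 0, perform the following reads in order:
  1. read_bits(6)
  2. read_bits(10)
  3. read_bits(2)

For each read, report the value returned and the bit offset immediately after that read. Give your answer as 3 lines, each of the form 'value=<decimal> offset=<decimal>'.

Answer: value=38 offset=6
value=602 offset=16
value=2 offset=18

Derivation:
Read 1: bits[0:6] width=6 -> value=38 (bin 100110); offset now 6 = byte 0 bit 6; 18 bits remain
Read 2: bits[6:16] width=10 -> value=602 (bin 1001011010); offset now 16 = byte 2 bit 0; 8 bits remain
Read 3: bits[16:18] width=2 -> value=2 (bin 10); offset now 18 = byte 2 bit 2; 6 bits remain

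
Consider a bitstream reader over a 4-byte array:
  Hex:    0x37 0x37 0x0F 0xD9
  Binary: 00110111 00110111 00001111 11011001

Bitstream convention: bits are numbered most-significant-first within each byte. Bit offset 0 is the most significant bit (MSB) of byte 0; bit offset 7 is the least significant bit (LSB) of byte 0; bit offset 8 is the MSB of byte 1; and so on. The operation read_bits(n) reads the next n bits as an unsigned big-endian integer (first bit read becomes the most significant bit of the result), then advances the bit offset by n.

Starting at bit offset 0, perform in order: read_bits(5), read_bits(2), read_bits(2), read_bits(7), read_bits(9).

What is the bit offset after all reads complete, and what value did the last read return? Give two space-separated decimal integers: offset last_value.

Answer: 25 31

Derivation:
Read 1: bits[0:5] width=5 -> value=6 (bin 00110); offset now 5 = byte 0 bit 5; 27 bits remain
Read 2: bits[5:7] width=2 -> value=3 (bin 11); offset now 7 = byte 0 bit 7; 25 bits remain
Read 3: bits[7:9] width=2 -> value=2 (bin 10); offset now 9 = byte 1 bit 1; 23 bits remain
Read 4: bits[9:16] width=7 -> value=55 (bin 0110111); offset now 16 = byte 2 bit 0; 16 bits remain
Read 5: bits[16:25] width=9 -> value=31 (bin 000011111); offset now 25 = byte 3 bit 1; 7 bits remain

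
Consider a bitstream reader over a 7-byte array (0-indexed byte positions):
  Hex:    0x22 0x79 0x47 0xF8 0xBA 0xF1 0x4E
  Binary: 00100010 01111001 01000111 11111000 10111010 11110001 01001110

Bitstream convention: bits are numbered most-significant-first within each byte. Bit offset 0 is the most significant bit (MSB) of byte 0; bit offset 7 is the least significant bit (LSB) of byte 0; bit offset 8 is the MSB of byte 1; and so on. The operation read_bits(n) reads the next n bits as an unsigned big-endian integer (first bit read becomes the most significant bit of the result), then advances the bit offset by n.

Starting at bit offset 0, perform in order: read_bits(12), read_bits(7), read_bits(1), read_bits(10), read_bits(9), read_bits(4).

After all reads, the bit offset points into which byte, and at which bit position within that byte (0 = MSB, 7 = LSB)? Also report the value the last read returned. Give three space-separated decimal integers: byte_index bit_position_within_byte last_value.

Read 1: bits[0:12] width=12 -> value=551 (bin 001000100111); offset now 12 = byte 1 bit 4; 44 bits remain
Read 2: bits[12:19] width=7 -> value=74 (bin 1001010); offset now 19 = byte 2 bit 3; 37 bits remain
Read 3: bits[19:20] width=1 -> value=0 (bin 0); offset now 20 = byte 2 bit 4; 36 bits remain
Read 4: bits[20:30] width=10 -> value=510 (bin 0111111110); offset now 30 = byte 3 bit 6; 26 bits remain
Read 5: bits[30:39] width=9 -> value=93 (bin 001011101); offset now 39 = byte 4 bit 7; 17 bits remain
Read 6: bits[39:43] width=4 -> value=7 (bin 0111); offset now 43 = byte 5 bit 3; 13 bits remain

Answer: 5 3 7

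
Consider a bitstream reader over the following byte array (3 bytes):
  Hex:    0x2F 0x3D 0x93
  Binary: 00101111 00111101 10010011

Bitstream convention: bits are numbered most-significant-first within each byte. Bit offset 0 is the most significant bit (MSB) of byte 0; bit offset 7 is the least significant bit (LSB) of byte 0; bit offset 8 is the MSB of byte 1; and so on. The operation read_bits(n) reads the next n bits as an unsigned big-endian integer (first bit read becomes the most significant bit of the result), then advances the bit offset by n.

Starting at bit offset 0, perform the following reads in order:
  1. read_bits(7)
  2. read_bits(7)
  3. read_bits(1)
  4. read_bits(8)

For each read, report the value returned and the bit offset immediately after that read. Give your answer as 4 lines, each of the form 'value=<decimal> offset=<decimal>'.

Read 1: bits[0:7] width=7 -> value=23 (bin 0010111); offset now 7 = byte 0 bit 7; 17 bits remain
Read 2: bits[7:14] width=7 -> value=79 (bin 1001111); offset now 14 = byte 1 bit 6; 10 bits remain
Read 3: bits[14:15] width=1 -> value=0 (bin 0); offset now 15 = byte 1 bit 7; 9 bits remain
Read 4: bits[15:23] width=8 -> value=201 (bin 11001001); offset now 23 = byte 2 bit 7; 1 bits remain

Answer: value=23 offset=7
value=79 offset=14
value=0 offset=15
value=201 offset=23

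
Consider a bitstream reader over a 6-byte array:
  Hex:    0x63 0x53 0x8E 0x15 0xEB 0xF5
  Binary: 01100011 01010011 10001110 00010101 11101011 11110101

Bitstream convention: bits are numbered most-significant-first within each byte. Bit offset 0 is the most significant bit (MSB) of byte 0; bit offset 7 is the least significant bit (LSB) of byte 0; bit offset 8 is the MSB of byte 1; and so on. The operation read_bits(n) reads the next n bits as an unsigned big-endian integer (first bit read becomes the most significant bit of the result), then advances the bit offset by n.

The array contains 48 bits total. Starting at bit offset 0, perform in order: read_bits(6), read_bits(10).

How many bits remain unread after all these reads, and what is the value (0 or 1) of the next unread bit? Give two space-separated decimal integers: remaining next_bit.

Answer: 32 1

Derivation:
Read 1: bits[0:6] width=6 -> value=24 (bin 011000); offset now 6 = byte 0 bit 6; 42 bits remain
Read 2: bits[6:16] width=10 -> value=851 (bin 1101010011); offset now 16 = byte 2 bit 0; 32 bits remain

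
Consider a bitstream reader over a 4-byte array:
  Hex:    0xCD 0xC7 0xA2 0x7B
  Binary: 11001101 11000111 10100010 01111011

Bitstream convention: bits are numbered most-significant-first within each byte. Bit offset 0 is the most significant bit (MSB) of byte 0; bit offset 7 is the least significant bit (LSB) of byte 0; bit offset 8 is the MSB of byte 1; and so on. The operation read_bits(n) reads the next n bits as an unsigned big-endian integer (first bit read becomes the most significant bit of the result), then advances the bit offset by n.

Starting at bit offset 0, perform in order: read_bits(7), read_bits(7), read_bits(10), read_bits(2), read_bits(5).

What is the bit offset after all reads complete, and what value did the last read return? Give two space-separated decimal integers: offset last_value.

Read 1: bits[0:7] width=7 -> value=102 (bin 1100110); offset now 7 = byte 0 bit 7; 25 bits remain
Read 2: bits[7:14] width=7 -> value=113 (bin 1110001); offset now 14 = byte 1 bit 6; 18 bits remain
Read 3: bits[14:24] width=10 -> value=930 (bin 1110100010); offset now 24 = byte 3 bit 0; 8 bits remain
Read 4: bits[24:26] width=2 -> value=1 (bin 01); offset now 26 = byte 3 bit 2; 6 bits remain
Read 5: bits[26:31] width=5 -> value=29 (bin 11101); offset now 31 = byte 3 bit 7; 1 bits remain

Answer: 31 29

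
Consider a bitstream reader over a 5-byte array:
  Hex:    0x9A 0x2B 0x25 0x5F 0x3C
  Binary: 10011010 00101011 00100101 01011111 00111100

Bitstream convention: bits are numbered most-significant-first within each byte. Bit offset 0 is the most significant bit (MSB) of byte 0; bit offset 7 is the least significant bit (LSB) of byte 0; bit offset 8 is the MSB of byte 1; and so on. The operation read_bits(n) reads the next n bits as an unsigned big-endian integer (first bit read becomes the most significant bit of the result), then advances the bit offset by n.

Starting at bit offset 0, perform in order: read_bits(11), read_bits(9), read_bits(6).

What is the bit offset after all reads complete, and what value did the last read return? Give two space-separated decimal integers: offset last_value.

Answer: 26 21

Derivation:
Read 1: bits[0:11] width=11 -> value=1233 (bin 10011010001); offset now 11 = byte 1 bit 3; 29 bits remain
Read 2: bits[11:20] width=9 -> value=178 (bin 010110010); offset now 20 = byte 2 bit 4; 20 bits remain
Read 3: bits[20:26] width=6 -> value=21 (bin 010101); offset now 26 = byte 3 bit 2; 14 bits remain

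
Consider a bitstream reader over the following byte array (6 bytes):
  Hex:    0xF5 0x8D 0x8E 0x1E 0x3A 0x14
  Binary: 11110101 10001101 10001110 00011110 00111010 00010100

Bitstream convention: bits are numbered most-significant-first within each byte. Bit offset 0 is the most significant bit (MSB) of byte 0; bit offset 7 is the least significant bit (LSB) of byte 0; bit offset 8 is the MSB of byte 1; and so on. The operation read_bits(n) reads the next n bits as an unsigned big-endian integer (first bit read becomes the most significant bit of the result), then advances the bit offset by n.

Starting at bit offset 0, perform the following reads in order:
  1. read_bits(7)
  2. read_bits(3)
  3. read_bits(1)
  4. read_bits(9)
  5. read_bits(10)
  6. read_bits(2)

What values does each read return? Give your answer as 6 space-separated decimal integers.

Read 1: bits[0:7] width=7 -> value=122 (bin 1111010); offset now 7 = byte 0 bit 7; 41 bits remain
Read 2: bits[7:10] width=3 -> value=6 (bin 110); offset now 10 = byte 1 bit 2; 38 bits remain
Read 3: bits[10:11] width=1 -> value=0 (bin 0); offset now 11 = byte 1 bit 3; 37 bits remain
Read 4: bits[11:20] width=9 -> value=216 (bin 011011000); offset now 20 = byte 2 bit 4; 28 bits remain
Read 5: bits[20:30] width=10 -> value=903 (bin 1110000111); offset now 30 = byte 3 bit 6; 18 bits remain
Read 6: bits[30:32] width=2 -> value=2 (bin 10); offset now 32 = byte 4 bit 0; 16 bits remain

Answer: 122 6 0 216 903 2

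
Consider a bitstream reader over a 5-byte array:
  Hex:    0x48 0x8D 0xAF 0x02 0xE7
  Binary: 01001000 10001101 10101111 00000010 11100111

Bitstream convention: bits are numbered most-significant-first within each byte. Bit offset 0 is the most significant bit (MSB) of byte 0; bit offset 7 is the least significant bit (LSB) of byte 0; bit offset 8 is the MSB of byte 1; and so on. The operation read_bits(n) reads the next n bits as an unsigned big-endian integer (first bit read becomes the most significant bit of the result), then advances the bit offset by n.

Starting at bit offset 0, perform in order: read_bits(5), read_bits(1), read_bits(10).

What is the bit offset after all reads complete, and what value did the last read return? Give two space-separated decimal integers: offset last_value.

Answer: 16 141

Derivation:
Read 1: bits[0:5] width=5 -> value=9 (bin 01001); offset now 5 = byte 0 bit 5; 35 bits remain
Read 2: bits[5:6] width=1 -> value=0 (bin 0); offset now 6 = byte 0 bit 6; 34 bits remain
Read 3: bits[6:16] width=10 -> value=141 (bin 0010001101); offset now 16 = byte 2 bit 0; 24 bits remain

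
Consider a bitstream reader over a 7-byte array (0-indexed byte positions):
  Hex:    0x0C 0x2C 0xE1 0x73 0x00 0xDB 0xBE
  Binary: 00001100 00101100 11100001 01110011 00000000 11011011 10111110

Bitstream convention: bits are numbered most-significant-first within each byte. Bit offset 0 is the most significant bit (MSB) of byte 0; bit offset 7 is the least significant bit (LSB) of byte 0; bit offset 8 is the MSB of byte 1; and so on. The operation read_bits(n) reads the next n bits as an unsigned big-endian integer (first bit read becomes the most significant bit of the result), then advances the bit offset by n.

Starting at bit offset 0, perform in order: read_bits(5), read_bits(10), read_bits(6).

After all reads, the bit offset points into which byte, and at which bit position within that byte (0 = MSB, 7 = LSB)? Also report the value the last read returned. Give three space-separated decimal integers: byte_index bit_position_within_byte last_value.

Read 1: bits[0:5] width=5 -> value=1 (bin 00001); offset now 5 = byte 0 bit 5; 51 bits remain
Read 2: bits[5:15] width=10 -> value=534 (bin 1000010110); offset now 15 = byte 1 bit 7; 41 bits remain
Read 3: bits[15:21] width=6 -> value=28 (bin 011100); offset now 21 = byte 2 bit 5; 35 bits remain

Answer: 2 5 28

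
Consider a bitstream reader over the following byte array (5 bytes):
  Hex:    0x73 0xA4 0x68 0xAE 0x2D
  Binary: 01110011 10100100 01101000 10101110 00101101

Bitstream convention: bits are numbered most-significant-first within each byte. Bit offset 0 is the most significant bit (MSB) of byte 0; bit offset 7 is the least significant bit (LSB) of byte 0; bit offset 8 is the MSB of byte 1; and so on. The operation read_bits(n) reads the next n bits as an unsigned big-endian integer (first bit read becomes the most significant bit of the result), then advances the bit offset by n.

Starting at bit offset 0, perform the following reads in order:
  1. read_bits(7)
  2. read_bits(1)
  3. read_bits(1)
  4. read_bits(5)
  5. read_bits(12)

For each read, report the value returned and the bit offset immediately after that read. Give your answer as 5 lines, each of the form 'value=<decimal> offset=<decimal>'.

Answer: value=57 offset=7
value=1 offset=8
value=1 offset=9
value=9 offset=14
value=418 offset=26

Derivation:
Read 1: bits[0:7] width=7 -> value=57 (bin 0111001); offset now 7 = byte 0 bit 7; 33 bits remain
Read 2: bits[7:8] width=1 -> value=1 (bin 1); offset now 8 = byte 1 bit 0; 32 bits remain
Read 3: bits[8:9] width=1 -> value=1 (bin 1); offset now 9 = byte 1 bit 1; 31 bits remain
Read 4: bits[9:14] width=5 -> value=9 (bin 01001); offset now 14 = byte 1 bit 6; 26 bits remain
Read 5: bits[14:26] width=12 -> value=418 (bin 000110100010); offset now 26 = byte 3 bit 2; 14 bits remain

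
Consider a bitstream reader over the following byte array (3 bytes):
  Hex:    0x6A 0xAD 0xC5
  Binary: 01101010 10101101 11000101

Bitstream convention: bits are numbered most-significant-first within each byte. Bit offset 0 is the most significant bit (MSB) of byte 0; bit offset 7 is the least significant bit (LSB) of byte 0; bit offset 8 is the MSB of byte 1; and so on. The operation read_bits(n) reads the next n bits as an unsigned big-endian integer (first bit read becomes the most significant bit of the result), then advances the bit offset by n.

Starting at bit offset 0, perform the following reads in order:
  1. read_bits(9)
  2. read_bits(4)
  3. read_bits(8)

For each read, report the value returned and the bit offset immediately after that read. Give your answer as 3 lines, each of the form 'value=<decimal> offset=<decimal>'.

Read 1: bits[0:9] width=9 -> value=213 (bin 011010101); offset now 9 = byte 1 bit 1; 15 bits remain
Read 2: bits[9:13] width=4 -> value=5 (bin 0101); offset now 13 = byte 1 bit 5; 11 bits remain
Read 3: bits[13:21] width=8 -> value=184 (bin 10111000); offset now 21 = byte 2 bit 5; 3 bits remain

Answer: value=213 offset=9
value=5 offset=13
value=184 offset=21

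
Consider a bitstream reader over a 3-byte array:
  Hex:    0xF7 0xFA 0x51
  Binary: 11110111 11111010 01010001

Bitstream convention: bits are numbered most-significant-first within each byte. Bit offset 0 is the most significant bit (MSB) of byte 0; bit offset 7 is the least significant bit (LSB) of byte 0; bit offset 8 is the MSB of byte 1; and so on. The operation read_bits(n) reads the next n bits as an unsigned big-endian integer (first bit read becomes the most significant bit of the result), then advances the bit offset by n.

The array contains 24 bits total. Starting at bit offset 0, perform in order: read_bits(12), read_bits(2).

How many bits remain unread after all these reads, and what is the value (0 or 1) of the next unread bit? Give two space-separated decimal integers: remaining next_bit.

Read 1: bits[0:12] width=12 -> value=3967 (bin 111101111111); offset now 12 = byte 1 bit 4; 12 bits remain
Read 2: bits[12:14] width=2 -> value=2 (bin 10); offset now 14 = byte 1 bit 6; 10 bits remain

Answer: 10 1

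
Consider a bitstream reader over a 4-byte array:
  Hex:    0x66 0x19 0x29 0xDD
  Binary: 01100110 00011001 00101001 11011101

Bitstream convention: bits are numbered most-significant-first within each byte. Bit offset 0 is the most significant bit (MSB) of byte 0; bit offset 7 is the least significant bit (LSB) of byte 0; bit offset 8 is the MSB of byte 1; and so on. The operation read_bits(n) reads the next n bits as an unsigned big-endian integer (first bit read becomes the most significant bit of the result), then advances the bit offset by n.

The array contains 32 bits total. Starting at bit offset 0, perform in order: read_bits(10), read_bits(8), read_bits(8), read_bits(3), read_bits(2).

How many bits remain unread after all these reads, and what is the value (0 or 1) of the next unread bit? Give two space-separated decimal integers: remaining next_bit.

Answer: 1 1

Derivation:
Read 1: bits[0:10] width=10 -> value=408 (bin 0110011000); offset now 10 = byte 1 bit 2; 22 bits remain
Read 2: bits[10:18] width=8 -> value=100 (bin 01100100); offset now 18 = byte 2 bit 2; 14 bits remain
Read 3: bits[18:26] width=8 -> value=167 (bin 10100111); offset now 26 = byte 3 bit 2; 6 bits remain
Read 4: bits[26:29] width=3 -> value=3 (bin 011); offset now 29 = byte 3 bit 5; 3 bits remain
Read 5: bits[29:31] width=2 -> value=2 (bin 10); offset now 31 = byte 3 bit 7; 1 bits remain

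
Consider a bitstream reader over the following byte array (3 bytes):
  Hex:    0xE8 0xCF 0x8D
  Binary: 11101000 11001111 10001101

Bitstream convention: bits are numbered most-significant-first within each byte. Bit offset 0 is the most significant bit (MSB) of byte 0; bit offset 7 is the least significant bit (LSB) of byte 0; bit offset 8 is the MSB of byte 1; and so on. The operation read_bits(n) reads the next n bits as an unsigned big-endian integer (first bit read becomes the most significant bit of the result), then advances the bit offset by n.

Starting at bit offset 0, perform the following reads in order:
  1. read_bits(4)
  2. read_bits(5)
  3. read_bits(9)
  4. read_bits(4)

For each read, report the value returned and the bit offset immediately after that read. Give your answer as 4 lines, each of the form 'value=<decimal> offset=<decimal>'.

Read 1: bits[0:4] width=4 -> value=14 (bin 1110); offset now 4 = byte 0 bit 4; 20 bits remain
Read 2: bits[4:9] width=5 -> value=17 (bin 10001); offset now 9 = byte 1 bit 1; 15 bits remain
Read 3: bits[9:18] width=9 -> value=318 (bin 100111110); offset now 18 = byte 2 bit 2; 6 bits remain
Read 4: bits[18:22] width=4 -> value=3 (bin 0011); offset now 22 = byte 2 bit 6; 2 bits remain

Answer: value=14 offset=4
value=17 offset=9
value=318 offset=18
value=3 offset=22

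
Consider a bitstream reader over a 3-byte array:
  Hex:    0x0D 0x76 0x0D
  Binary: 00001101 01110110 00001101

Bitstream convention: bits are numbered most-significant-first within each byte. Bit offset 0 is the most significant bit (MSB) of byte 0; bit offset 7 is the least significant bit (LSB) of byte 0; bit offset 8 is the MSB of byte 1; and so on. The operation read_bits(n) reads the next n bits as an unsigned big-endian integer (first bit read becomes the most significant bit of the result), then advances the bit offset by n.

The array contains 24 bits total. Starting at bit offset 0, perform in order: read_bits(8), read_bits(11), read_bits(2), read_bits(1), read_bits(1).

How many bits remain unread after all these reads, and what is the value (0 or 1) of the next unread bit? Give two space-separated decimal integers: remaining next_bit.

Read 1: bits[0:8] width=8 -> value=13 (bin 00001101); offset now 8 = byte 1 bit 0; 16 bits remain
Read 2: bits[8:19] width=11 -> value=944 (bin 01110110000); offset now 19 = byte 2 bit 3; 5 bits remain
Read 3: bits[19:21] width=2 -> value=1 (bin 01); offset now 21 = byte 2 bit 5; 3 bits remain
Read 4: bits[21:22] width=1 -> value=1 (bin 1); offset now 22 = byte 2 bit 6; 2 bits remain
Read 5: bits[22:23] width=1 -> value=0 (bin 0); offset now 23 = byte 2 bit 7; 1 bits remain

Answer: 1 1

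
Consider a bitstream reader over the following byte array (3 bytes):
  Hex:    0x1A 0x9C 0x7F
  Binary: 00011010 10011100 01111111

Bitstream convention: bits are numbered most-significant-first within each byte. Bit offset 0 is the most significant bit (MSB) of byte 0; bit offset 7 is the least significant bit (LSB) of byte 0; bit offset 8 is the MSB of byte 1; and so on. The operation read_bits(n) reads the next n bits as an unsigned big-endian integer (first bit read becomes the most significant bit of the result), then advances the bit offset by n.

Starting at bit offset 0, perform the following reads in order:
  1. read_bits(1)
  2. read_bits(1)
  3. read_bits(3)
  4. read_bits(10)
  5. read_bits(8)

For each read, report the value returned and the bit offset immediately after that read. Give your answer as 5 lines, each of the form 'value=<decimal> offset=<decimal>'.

Answer: value=0 offset=1
value=0 offset=2
value=3 offset=5
value=334 offset=15
value=63 offset=23

Derivation:
Read 1: bits[0:1] width=1 -> value=0 (bin 0); offset now 1 = byte 0 bit 1; 23 bits remain
Read 2: bits[1:2] width=1 -> value=0 (bin 0); offset now 2 = byte 0 bit 2; 22 bits remain
Read 3: bits[2:5] width=3 -> value=3 (bin 011); offset now 5 = byte 0 bit 5; 19 bits remain
Read 4: bits[5:15] width=10 -> value=334 (bin 0101001110); offset now 15 = byte 1 bit 7; 9 bits remain
Read 5: bits[15:23] width=8 -> value=63 (bin 00111111); offset now 23 = byte 2 bit 7; 1 bits remain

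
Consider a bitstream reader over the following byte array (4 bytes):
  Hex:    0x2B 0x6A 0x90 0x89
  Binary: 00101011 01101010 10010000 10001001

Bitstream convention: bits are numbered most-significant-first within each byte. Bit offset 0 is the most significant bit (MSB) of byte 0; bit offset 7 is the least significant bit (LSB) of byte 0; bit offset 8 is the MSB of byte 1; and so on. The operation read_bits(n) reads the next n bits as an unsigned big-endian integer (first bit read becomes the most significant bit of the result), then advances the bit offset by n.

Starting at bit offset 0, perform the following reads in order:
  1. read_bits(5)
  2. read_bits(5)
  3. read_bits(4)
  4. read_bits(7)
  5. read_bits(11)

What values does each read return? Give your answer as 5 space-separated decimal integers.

Read 1: bits[0:5] width=5 -> value=5 (bin 00101); offset now 5 = byte 0 bit 5; 27 bits remain
Read 2: bits[5:10] width=5 -> value=13 (bin 01101); offset now 10 = byte 1 bit 2; 22 bits remain
Read 3: bits[10:14] width=4 -> value=10 (bin 1010); offset now 14 = byte 1 bit 6; 18 bits remain
Read 4: bits[14:21] width=7 -> value=82 (bin 1010010); offset now 21 = byte 2 bit 5; 11 bits remain
Read 5: bits[21:32] width=11 -> value=137 (bin 00010001001); offset now 32 = byte 4 bit 0; 0 bits remain

Answer: 5 13 10 82 137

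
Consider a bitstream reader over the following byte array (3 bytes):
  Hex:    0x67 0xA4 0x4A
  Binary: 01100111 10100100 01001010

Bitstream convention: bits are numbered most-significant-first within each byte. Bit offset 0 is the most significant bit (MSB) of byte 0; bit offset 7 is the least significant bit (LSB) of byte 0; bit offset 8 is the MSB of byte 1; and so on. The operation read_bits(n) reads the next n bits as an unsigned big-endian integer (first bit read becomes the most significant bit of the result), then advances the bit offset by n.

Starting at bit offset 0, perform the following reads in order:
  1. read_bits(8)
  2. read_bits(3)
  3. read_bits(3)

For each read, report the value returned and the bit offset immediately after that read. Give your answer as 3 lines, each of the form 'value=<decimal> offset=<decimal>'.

Read 1: bits[0:8] width=8 -> value=103 (bin 01100111); offset now 8 = byte 1 bit 0; 16 bits remain
Read 2: bits[8:11] width=3 -> value=5 (bin 101); offset now 11 = byte 1 bit 3; 13 bits remain
Read 3: bits[11:14] width=3 -> value=1 (bin 001); offset now 14 = byte 1 bit 6; 10 bits remain

Answer: value=103 offset=8
value=5 offset=11
value=1 offset=14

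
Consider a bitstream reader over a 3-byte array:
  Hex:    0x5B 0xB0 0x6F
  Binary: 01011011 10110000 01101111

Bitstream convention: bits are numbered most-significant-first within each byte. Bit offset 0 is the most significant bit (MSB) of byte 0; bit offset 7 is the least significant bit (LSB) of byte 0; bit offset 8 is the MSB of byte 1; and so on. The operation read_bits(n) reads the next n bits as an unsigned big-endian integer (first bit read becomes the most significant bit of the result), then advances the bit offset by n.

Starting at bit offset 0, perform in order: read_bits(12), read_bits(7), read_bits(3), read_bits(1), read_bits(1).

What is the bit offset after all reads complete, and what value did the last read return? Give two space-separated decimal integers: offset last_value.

Read 1: bits[0:12] width=12 -> value=1467 (bin 010110111011); offset now 12 = byte 1 bit 4; 12 bits remain
Read 2: bits[12:19] width=7 -> value=3 (bin 0000011); offset now 19 = byte 2 bit 3; 5 bits remain
Read 3: bits[19:22] width=3 -> value=3 (bin 011); offset now 22 = byte 2 bit 6; 2 bits remain
Read 4: bits[22:23] width=1 -> value=1 (bin 1); offset now 23 = byte 2 bit 7; 1 bits remain
Read 5: bits[23:24] width=1 -> value=1 (bin 1); offset now 24 = byte 3 bit 0; 0 bits remain

Answer: 24 1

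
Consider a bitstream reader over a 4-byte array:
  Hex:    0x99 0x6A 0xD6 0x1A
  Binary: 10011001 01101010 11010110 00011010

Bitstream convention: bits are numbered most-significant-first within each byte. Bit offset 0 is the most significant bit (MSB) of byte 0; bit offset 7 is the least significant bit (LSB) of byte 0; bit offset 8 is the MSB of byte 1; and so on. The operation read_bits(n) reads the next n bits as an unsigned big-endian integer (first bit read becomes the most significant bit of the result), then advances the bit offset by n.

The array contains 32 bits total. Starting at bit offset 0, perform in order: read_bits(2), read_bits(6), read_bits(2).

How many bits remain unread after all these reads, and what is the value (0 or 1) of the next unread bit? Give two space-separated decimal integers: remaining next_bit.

Answer: 22 1

Derivation:
Read 1: bits[0:2] width=2 -> value=2 (bin 10); offset now 2 = byte 0 bit 2; 30 bits remain
Read 2: bits[2:8] width=6 -> value=25 (bin 011001); offset now 8 = byte 1 bit 0; 24 bits remain
Read 3: bits[8:10] width=2 -> value=1 (bin 01); offset now 10 = byte 1 bit 2; 22 bits remain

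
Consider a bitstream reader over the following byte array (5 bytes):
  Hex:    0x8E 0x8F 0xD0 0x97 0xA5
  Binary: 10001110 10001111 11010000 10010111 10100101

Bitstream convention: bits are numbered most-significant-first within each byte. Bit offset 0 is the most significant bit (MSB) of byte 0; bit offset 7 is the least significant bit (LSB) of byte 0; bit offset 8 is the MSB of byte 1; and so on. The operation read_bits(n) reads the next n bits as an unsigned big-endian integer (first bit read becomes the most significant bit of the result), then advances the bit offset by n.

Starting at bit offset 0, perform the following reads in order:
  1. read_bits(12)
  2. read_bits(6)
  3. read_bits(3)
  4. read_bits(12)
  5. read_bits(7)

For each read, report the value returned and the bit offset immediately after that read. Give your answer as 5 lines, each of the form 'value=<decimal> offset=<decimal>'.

Read 1: bits[0:12] width=12 -> value=2280 (bin 100011101000); offset now 12 = byte 1 bit 4; 28 bits remain
Read 2: bits[12:18] width=6 -> value=63 (bin 111111); offset now 18 = byte 2 bit 2; 22 bits remain
Read 3: bits[18:21] width=3 -> value=2 (bin 010); offset now 21 = byte 2 bit 5; 19 bits remain
Read 4: bits[21:33] width=12 -> value=303 (bin 000100101111); offset now 33 = byte 4 bit 1; 7 bits remain
Read 5: bits[33:40] width=7 -> value=37 (bin 0100101); offset now 40 = byte 5 bit 0; 0 bits remain

Answer: value=2280 offset=12
value=63 offset=18
value=2 offset=21
value=303 offset=33
value=37 offset=40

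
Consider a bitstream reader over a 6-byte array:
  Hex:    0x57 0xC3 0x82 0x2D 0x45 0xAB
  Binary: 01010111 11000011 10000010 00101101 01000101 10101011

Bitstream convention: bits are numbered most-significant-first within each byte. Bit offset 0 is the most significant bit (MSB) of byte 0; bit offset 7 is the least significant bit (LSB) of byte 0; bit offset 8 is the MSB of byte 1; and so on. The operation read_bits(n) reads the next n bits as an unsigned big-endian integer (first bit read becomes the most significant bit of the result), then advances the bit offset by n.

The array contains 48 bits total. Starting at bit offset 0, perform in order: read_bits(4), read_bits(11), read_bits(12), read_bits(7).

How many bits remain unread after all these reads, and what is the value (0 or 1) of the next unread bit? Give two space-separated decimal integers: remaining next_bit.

Answer: 14 0

Derivation:
Read 1: bits[0:4] width=4 -> value=5 (bin 0101); offset now 4 = byte 0 bit 4; 44 bits remain
Read 2: bits[4:15] width=11 -> value=993 (bin 01111100001); offset now 15 = byte 1 bit 7; 33 bits remain
Read 3: bits[15:27] width=12 -> value=3089 (bin 110000010001); offset now 27 = byte 3 bit 3; 21 bits remain
Read 4: bits[27:34] width=7 -> value=53 (bin 0110101); offset now 34 = byte 4 bit 2; 14 bits remain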